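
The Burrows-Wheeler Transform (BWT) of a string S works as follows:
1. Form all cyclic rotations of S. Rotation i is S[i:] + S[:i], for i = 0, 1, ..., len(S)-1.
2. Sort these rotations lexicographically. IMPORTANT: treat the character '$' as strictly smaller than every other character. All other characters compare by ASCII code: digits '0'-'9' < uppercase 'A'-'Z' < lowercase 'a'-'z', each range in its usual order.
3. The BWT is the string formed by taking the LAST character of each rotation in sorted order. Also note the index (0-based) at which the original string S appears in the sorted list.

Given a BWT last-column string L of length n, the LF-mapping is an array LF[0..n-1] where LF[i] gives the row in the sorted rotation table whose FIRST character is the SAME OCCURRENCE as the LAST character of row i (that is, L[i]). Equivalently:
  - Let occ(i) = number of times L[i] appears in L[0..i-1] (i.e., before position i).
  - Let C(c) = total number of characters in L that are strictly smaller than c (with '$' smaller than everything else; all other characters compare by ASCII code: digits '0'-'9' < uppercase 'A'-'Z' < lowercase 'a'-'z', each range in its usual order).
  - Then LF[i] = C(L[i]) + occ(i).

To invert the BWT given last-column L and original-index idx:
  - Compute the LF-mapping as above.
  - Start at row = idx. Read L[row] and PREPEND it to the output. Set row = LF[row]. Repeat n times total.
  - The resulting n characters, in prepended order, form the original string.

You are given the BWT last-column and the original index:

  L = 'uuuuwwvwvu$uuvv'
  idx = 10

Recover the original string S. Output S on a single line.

LF mapping: 1 2 3 4 12 13 8 14 9 5 0 6 7 10 11
Walk LF starting at row 10, prepending L[row]:
  step 1: row=10, L[10]='$', prepend. Next row=LF[10]=0
  step 2: row=0, L[0]='u', prepend. Next row=LF[0]=1
  step 3: row=1, L[1]='u', prepend. Next row=LF[1]=2
  step 4: row=2, L[2]='u', prepend. Next row=LF[2]=3
  step 5: row=3, L[3]='u', prepend. Next row=LF[3]=4
  step 6: row=4, L[4]='w', prepend. Next row=LF[4]=12
  step 7: row=12, L[12]='u', prepend. Next row=LF[12]=7
  step 8: row=7, L[7]='w', prepend. Next row=LF[7]=14
  step 9: row=14, L[14]='v', prepend. Next row=LF[14]=11
  step 10: row=11, L[11]='u', prepend. Next row=LF[11]=6
  step 11: row=6, L[6]='v', prepend. Next row=LF[6]=8
  step 12: row=8, L[8]='v', prepend. Next row=LF[8]=9
  step 13: row=9, L[9]='u', prepend. Next row=LF[9]=5
  step 14: row=5, L[5]='w', prepend. Next row=LF[5]=13
  step 15: row=13, L[13]='v', prepend. Next row=LF[13]=10
Reversed output: vwuvvuvwuwuuuu$

Answer: vwuvvuvwuwuuuu$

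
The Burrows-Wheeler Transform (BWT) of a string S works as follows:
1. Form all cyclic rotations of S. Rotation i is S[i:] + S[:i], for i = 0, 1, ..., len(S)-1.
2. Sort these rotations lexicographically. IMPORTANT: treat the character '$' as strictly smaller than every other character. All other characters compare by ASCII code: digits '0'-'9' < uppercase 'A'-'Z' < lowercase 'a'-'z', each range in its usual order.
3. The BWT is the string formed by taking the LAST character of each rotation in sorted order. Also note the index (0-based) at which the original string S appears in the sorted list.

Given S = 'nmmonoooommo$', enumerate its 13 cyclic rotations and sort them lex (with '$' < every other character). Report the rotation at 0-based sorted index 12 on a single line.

All 13 rotations (rotation i = S[i:]+S[:i]):
  rot[0] = nmmonoooommo$
  rot[1] = mmonoooommo$n
  rot[2] = monoooommo$nm
  rot[3] = onoooommo$nmm
  rot[4] = noooommo$nmmo
  rot[5] = oooommo$nmmon
  rot[6] = ooommo$nmmono
  rot[7] = oommo$nmmonoo
  rot[8] = ommo$nmmonooo
  rot[9] = mmo$nmmonoooo
  rot[10] = mo$nmmonoooom
  rot[11] = o$nmmonoooomm
  rot[12] = $nmmonoooommo
Sorted (with $ < everything):
  sorted[0] = $nmmonoooommo
  sorted[1] = mmo$nmmonoooo
  sorted[2] = mmonoooommo$n
  sorted[3] = mo$nmmonoooom
  sorted[4] = monoooommo$nm
  sorted[5] = nmmonoooommo$
  sorted[6] = noooommo$nmmo
  sorted[7] = o$nmmonoooomm
  sorted[8] = ommo$nmmonooo
  sorted[9] = onoooommo$nmm
  sorted[10] = oommo$nmmonoo
  sorted[11] = ooommo$nmmono
  sorted[12] = oooommo$nmmon
sorted[12] = oooommo$nmmon

Answer: oooommo$nmmon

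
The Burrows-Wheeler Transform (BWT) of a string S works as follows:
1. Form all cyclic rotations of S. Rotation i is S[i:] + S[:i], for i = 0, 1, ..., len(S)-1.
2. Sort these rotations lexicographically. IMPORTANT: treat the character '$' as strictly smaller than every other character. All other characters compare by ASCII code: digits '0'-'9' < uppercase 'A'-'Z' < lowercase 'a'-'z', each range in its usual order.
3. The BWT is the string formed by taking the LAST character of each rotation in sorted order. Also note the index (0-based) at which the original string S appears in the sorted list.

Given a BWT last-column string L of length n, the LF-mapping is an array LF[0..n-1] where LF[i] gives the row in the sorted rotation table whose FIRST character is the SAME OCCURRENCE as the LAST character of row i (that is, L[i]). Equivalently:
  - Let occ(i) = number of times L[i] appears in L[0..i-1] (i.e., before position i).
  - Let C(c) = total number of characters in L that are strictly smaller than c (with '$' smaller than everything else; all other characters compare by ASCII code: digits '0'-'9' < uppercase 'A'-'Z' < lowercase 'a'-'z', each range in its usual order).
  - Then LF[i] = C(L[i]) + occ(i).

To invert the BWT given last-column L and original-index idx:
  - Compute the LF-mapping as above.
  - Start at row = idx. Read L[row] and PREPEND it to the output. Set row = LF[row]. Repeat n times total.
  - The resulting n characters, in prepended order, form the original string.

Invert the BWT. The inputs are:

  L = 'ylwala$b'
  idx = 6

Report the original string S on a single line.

Answer: wallaby$

Derivation:
LF mapping: 7 4 6 1 5 2 0 3
Walk LF starting at row 6, prepending L[row]:
  step 1: row=6, L[6]='$', prepend. Next row=LF[6]=0
  step 2: row=0, L[0]='y', prepend. Next row=LF[0]=7
  step 3: row=7, L[7]='b', prepend. Next row=LF[7]=3
  step 4: row=3, L[3]='a', prepend. Next row=LF[3]=1
  step 5: row=1, L[1]='l', prepend. Next row=LF[1]=4
  step 6: row=4, L[4]='l', prepend. Next row=LF[4]=5
  step 7: row=5, L[5]='a', prepend. Next row=LF[5]=2
  step 8: row=2, L[2]='w', prepend. Next row=LF[2]=6
Reversed output: wallaby$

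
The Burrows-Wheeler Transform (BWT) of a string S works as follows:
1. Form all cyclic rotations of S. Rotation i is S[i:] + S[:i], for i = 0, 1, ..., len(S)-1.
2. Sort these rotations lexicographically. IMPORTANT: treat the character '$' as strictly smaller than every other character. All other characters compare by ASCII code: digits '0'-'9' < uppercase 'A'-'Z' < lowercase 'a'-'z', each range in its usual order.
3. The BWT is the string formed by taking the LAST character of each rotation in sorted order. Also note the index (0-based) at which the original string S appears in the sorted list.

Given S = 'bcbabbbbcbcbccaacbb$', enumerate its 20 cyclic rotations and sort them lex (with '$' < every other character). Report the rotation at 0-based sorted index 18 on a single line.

All 20 rotations (rotation i = S[i:]+S[:i]):
  rot[0] = bcbabbbbcbcbccaacbb$
  rot[1] = cbabbbbcbcbccaacbb$b
  rot[2] = babbbbcbcbccaacbb$bc
  rot[3] = abbbbcbcbccaacbb$bcb
  rot[4] = bbbbcbcbccaacbb$bcba
  rot[5] = bbbcbcbccaacbb$bcbab
  rot[6] = bbcbcbccaacbb$bcbabb
  rot[7] = bcbcbccaacbb$bcbabbb
  rot[8] = cbcbccaacbb$bcbabbbb
  rot[9] = bcbccaacbb$bcbabbbbc
  rot[10] = cbccaacbb$bcbabbbbcb
  rot[11] = bccaacbb$bcbabbbbcbc
  rot[12] = ccaacbb$bcbabbbbcbcb
  rot[13] = caacbb$bcbabbbbcbcbc
  rot[14] = aacbb$bcbabbbbcbcbcc
  rot[15] = acbb$bcbabbbbcbcbcca
  rot[16] = cbb$bcbabbbbcbcbccaa
  rot[17] = bb$bcbabbbbcbcbccaac
  rot[18] = b$bcbabbbbcbcbccaacb
  rot[19] = $bcbabbbbcbcbccaacbb
Sorted (with $ < everything):
  sorted[0] = $bcbabbbbcbcbccaacbb
  sorted[1] = aacbb$bcbabbbbcbcbcc
  sorted[2] = abbbbcbcbccaacbb$bcb
  sorted[3] = acbb$bcbabbbbcbcbcca
  sorted[4] = b$bcbabbbbcbcbccaacb
  sorted[5] = babbbbcbcbccaacbb$bc
  sorted[6] = bb$bcbabbbbcbcbccaac
  sorted[7] = bbbbcbcbccaacbb$bcba
  sorted[8] = bbbcbcbccaacbb$bcbab
  sorted[9] = bbcbcbccaacbb$bcbabb
  sorted[10] = bcbabbbbcbcbccaacbb$
  sorted[11] = bcbcbccaacbb$bcbabbb
  sorted[12] = bcbccaacbb$bcbabbbbc
  sorted[13] = bccaacbb$bcbabbbbcbc
  sorted[14] = caacbb$bcbabbbbcbcbc
  sorted[15] = cbabbbbcbcbccaacbb$b
  sorted[16] = cbb$bcbabbbbcbcbccaa
  sorted[17] = cbcbccaacbb$bcbabbbb
  sorted[18] = cbccaacbb$bcbabbbbcb
  sorted[19] = ccaacbb$bcbabbbbcbcb
sorted[18] = cbccaacbb$bcbabbbbcb

Answer: cbccaacbb$bcbabbbbcb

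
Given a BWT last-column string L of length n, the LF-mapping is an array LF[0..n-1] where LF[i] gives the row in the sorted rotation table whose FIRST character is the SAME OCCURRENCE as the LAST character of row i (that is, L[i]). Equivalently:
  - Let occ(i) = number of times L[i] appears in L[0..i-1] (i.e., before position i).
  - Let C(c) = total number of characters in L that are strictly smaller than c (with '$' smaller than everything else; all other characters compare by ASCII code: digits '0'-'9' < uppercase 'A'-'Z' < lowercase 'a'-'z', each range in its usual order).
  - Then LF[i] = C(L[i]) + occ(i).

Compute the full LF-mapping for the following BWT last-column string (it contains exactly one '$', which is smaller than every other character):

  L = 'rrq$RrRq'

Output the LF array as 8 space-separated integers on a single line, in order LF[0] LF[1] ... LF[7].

Answer: 5 6 3 0 1 7 2 4

Derivation:
Char counts: '$':1, 'R':2, 'q':2, 'r':3
C (first-col start): C('$')=0, C('R')=1, C('q')=3, C('r')=5
L[0]='r': occ=0, LF[0]=C('r')+0=5+0=5
L[1]='r': occ=1, LF[1]=C('r')+1=5+1=6
L[2]='q': occ=0, LF[2]=C('q')+0=3+0=3
L[3]='$': occ=0, LF[3]=C('$')+0=0+0=0
L[4]='R': occ=0, LF[4]=C('R')+0=1+0=1
L[5]='r': occ=2, LF[5]=C('r')+2=5+2=7
L[6]='R': occ=1, LF[6]=C('R')+1=1+1=2
L[7]='q': occ=1, LF[7]=C('q')+1=3+1=4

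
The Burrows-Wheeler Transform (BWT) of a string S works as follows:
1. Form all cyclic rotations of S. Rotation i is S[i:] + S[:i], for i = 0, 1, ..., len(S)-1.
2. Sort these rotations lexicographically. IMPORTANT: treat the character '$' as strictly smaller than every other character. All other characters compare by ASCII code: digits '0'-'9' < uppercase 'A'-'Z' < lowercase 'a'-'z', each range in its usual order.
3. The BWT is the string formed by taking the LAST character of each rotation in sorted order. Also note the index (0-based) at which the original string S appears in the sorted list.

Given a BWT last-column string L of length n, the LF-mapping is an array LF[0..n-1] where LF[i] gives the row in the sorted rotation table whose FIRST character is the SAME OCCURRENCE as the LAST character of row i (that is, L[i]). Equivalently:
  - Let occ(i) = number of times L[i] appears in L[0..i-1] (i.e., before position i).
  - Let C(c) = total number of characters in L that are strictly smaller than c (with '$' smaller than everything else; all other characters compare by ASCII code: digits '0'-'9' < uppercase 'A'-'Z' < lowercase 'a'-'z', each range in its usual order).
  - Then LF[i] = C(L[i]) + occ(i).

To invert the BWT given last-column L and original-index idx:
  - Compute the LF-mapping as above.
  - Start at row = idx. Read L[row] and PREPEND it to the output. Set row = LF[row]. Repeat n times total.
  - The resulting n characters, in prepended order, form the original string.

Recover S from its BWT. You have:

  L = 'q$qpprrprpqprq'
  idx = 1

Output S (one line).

Answer: ppqppqrrqrprq$

Derivation:
LF mapping: 6 0 7 1 2 10 11 3 12 4 8 5 13 9
Walk LF starting at row 1, prepending L[row]:
  step 1: row=1, L[1]='$', prepend. Next row=LF[1]=0
  step 2: row=0, L[0]='q', prepend. Next row=LF[0]=6
  step 3: row=6, L[6]='r', prepend. Next row=LF[6]=11
  step 4: row=11, L[11]='p', prepend. Next row=LF[11]=5
  step 5: row=5, L[5]='r', prepend. Next row=LF[5]=10
  step 6: row=10, L[10]='q', prepend. Next row=LF[10]=8
  step 7: row=8, L[8]='r', prepend. Next row=LF[8]=12
  step 8: row=12, L[12]='r', prepend. Next row=LF[12]=13
  step 9: row=13, L[13]='q', prepend. Next row=LF[13]=9
  step 10: row=9, L[9]='p', prepend. Next row=LF[9]=4
  step 11: row=4, L[4]='p', prepend. Next row=LF[4]=2
  step 12: row=2, L[2]='q', prepend. Next row=LF[2]=7
  step 13: row=7, L[7]='p', prepend. Next row=LF[7]=3
  step 14: row=3, L[3]='p', prepend. Next row=LF[3]=1
Reversed output: ppqppqrrqrprq$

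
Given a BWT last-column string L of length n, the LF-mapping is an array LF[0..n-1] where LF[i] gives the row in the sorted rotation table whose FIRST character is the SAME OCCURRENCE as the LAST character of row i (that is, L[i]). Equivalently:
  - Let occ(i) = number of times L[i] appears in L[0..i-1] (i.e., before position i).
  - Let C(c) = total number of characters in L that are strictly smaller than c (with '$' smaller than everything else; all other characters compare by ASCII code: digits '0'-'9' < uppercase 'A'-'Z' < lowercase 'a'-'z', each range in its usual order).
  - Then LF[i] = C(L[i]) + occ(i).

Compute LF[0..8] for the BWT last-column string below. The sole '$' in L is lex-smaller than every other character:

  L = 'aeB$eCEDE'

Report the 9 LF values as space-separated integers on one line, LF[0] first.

Char counts: '$':1, 'B':1, 'C':1, 'D':1, 'E':2, 'a':1, 'e':2
C (first-col start): C('$')=0, C('B')=1, C('C')=2, C('D')=3, C('E')=4, C('a')=6, C('e')=7
L[0]='a': occ=0, LF[0]=C('a')+0=6+0=6
L[1]='e': occ=0, LF[1]=C('e')+0=7+0=7
L[2]='B': occ=0, LF[2]=C('B')+0=1+0=1
L[3]='$': occ=0, LF[3]=C('$')+0=0+0=0
L[4]='e': occ=1, LF[4]=C('e')+1=7+1=8
L[5]='C': occ=0, LF[5]=C('C')+0=2+0=2
L[6]='E': occ=0, LF[6]=C('E')+0=4+0=4
L[7]='D': occ=0, LF[7]=C('D')+0=3+0=3
L[8]='E': occ=1, LF[8]=C('E')+1=4+1=5

Answer: 6 7 1 0 8 2 4 3 5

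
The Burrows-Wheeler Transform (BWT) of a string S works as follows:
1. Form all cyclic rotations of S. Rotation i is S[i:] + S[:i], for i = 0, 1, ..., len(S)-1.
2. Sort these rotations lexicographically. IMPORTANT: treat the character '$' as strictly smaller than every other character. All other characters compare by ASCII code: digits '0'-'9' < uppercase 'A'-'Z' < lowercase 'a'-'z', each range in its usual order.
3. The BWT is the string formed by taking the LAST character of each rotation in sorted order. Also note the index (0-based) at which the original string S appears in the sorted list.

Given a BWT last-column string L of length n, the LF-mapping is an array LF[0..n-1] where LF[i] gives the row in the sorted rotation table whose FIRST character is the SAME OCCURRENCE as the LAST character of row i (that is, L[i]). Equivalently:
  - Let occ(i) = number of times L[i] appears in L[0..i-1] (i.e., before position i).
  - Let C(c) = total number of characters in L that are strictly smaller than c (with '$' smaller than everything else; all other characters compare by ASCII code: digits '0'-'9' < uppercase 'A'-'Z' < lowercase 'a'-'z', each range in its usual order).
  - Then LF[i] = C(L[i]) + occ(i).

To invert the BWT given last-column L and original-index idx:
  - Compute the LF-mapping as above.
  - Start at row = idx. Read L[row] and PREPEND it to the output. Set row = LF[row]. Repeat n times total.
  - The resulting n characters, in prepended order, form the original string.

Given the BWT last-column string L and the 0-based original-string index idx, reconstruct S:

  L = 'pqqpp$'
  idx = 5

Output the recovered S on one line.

LF mapping: 1 4 5 2 3 0
Walk LF starting at row 5, prepending L[row]:
  step 1: row=5, L[5]='$', prepend. Next row=LF[5]=0
  step 2: row=0, L[0]='p', prepend. Next row=LF[0]=1
  step 3: row=1, L[1]='q', prepend. Next row=LF[1]=4
  step 4: row=4, L[4]='p', prepend. Next row=LF[4]=3
  step 5: row=3, L[3]='p', prepend. Next row=LF[3]=2
  step 6: row=2, L[2]='q', prepend. Next row=LF[2]=5
Reversed output: qppqp$

Answer: qppqp$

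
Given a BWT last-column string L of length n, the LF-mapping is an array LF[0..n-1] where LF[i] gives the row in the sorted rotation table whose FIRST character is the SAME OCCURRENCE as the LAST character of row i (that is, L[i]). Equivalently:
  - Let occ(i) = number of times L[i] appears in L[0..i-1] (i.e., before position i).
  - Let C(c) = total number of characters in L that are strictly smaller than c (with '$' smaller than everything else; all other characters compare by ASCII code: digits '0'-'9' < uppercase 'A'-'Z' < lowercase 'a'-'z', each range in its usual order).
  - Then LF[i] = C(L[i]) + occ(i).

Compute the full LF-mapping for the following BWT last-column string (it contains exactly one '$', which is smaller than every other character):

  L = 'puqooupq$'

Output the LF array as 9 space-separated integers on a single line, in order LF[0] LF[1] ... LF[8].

Char counts: '$':1, 'o':2, 'p':2, 'q':2, 'u':2
C (first-col start): C('$')=0, C('o')=1, C('p')=3, C('q')=5, C('u')=7
L[0]='p': occ=0, LF[0]=C('p')+0=3+0=3
L[1]='u': occ=0, LF[1]=C('u')+0=7+0=7
L[2]='q': occ=0, LF[2]=C('q')+0=5+0=5
L[3]='o': occ=0, LF[3]=C('o')+0=1+0=1
L[4]='o': occ=1, LF[4]=C('o')+1=1+1=2
L[5]='u': occ=1, LF[5]=C('u')+1=7+1=8
L[6]='p': occ=1, LF[6]=C('p')+1=3+1=4
L[7]='q': occ=1, LF[7]=C('q')+1=5+1=6
L[8]='$': occ=0, LF[8]=C('$')+0=0+0=0

Answer: 3 7 5 1 2 8 4 6 0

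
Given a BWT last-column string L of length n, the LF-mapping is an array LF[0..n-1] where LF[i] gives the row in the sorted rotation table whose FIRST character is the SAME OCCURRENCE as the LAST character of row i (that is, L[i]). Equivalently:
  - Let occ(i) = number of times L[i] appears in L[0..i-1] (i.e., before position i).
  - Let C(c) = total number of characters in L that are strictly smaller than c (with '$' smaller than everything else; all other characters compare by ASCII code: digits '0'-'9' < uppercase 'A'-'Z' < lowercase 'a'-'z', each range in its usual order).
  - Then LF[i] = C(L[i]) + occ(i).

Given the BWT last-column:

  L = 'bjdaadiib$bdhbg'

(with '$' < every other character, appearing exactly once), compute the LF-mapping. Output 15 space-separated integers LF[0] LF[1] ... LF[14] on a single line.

Char counts: '$':1, 'a':2, 'b':4, 'd':3, 'g':1, 'h':1, 'i':2, 'j':1
C (first-col start): C('$')=0, C('a')=1, C('b')=3, C('d')=7, C('g')=10, C('h')=11, C('i')=12, C('j')=14
L[0]='b': occ=0, LF[0]=C('b')+0=3+0=3
L[1]='j': occ=0, LF[1]=C('j')+0=14+0=14
L[2]='d': occ=0, LF[2]=C('d')+0=7+0=7
L[3]='a': occ=0, LF[3]=C('a')+0=1+0=1
L[4]='a': occ=1, LF[4]=C('a')+1=1+1=2
L[5]='d': occ=1, LF[5]=C('d')+1=7+1=8
L[6]='i': occ=0, LF[6]=C('i')+0=12+0=12
L[7]='i': occ=1, LF[7]=C('i')+1=12+1=13
L[8]='b': occ=1, LF[8]=C('b')+1=3+1=4
L[9]='$': occ=0, LF[9]=C('$')+0=0+0=0
L[10]='b': occ=2, LF[10]=C('b')+2=3+2=5
L[11]='d': occ=2, LF[11]=C('d')+2=7+2=9
L[12]='h': occ=0, LF[12]=C('h')+0=11+0=11
L[13]='b': occ=3, LF[13]=C('b')+3=3+3=6
L[14]='g': occ=0, LF[14]=C('g')+0=10+0=10

Answer: 3 14 7 1 2 8 12 13 4 0 5 9 11 6 10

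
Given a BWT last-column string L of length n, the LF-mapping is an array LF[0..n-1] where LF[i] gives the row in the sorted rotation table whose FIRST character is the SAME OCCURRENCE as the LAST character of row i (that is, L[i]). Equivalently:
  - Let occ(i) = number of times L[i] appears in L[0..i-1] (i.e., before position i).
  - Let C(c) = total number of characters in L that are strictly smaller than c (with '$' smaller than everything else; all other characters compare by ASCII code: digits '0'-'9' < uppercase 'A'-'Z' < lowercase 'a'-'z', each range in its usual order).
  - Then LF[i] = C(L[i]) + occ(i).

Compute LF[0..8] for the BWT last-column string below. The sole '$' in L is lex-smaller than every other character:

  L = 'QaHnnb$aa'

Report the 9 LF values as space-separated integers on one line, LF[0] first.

Answer: 2 3 1 7 8 6 0 4 5

Derivation:
Char counts: '$':1, 'H':1, 'Q':1, 'a':3, 'b':1, 'n':2
C (first-col start): C('$')=0, C('H')=1, C('Q')=2, C('a')=3, C('b')=6, C('n')=7
L[0]='Q': occ=0, LF[0]=C('Q')+0=2+0=2
L[1]='a': occ=0, LF[1]=C('a')+0=3+0=3
L[2]='H': occ=0, LF[2]=C('H')+0=1+0=1
L[3]='n': occ=0, LF[3]=C('n')+0=7+0=7
L[4]='n': occ=1, LF[4]=C('n')+1=7+1=8
L[5]='b': occ=0, LF[5]=C('b')+0=6+0=6
L[6]='$': occ=0, LF[6]=C('$')+0=0+0=0
L[7]='a': occ=1, LF[7]=C('a')+1=3+1=4
L[8]='a': occ=2, LF[8]=C('a')+2=3+2=5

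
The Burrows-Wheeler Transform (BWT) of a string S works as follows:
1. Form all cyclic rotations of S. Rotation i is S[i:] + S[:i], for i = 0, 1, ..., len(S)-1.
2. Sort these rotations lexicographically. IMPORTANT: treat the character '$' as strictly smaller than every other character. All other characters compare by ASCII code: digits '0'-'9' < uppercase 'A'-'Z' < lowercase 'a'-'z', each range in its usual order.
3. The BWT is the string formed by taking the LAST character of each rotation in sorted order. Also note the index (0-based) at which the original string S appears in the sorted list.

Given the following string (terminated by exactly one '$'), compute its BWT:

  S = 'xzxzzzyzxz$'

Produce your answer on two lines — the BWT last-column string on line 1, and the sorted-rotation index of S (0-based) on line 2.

Answer: zz$zzxyxzzx
2

Derivation:
All 11 rotations (rotation i = S[i:]+S[:i]):
  rot[0] = xzxzzzyzxz$
  rot[1] = zxzzzyzxz$x
  rot[2] = xzzzyzxz$xz
  rot[3] = zzzyzxz$xzx
  rot[4] = zzyzxz$xzxz
  rot[5] = zyzxz$xzxzz
  rot[6] = yzxz$xzxzzz
  rot[7] = zxz$xzxzzzy
  rot[8] = xz$xzxzzzyz
  rot[9] = z$xzxzzzyzx
  rot[10] = $xzxzzzyzxz
Sorted (with $ < everything):
  sorted[0] = $xzxzzzyzxz  (last char: 'z')
  sorted[1] = xz$xzxzzzyz  (last char: 'z')
  sorted[2] = xzxzzzyzxz$  (last char: '$')
  sorted[3] = xzzzyzxz$xz  (last char: 'z')
  sorted[4] = yzxz$xzxzzz  (last char: 'z')
  sorted[5] = z$xzxzzzyzx  (last char: 'x')
  sorted[6] = zxz$xzxzzzy  (last char: 'y')
  sorted[7] = zxzzzyzxz$x  (last char: 'x')
  sorted[8] = zyzxz$xzxzz  (last char: 'z')
  sorted[9] = zzyzxz$xzxz  (last char: 'z')
  sorted[10] = zzzyzxz$xzx  (last char: 'x')
Last column: zz$zzxyxzzx
Original string S is at sorted index 2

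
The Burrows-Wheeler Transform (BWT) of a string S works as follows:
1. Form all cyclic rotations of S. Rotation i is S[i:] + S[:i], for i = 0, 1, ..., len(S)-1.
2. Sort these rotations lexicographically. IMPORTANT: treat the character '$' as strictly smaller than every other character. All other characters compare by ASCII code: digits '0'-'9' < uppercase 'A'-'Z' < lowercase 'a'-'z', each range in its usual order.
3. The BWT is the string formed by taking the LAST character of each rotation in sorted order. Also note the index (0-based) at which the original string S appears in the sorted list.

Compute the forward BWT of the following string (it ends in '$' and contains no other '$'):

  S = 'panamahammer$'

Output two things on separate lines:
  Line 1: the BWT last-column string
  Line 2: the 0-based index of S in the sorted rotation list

Answer: rmnhpmaamaa$e
11

Derivation:
All 13 rotations (rotation i = S[i:]+S[:i]):
  rot[0] = panamahammer$
  rot[1] = anamahammer$p
  rot[2] = namahammer$pa
  rot[3] = amahammer$pan
  rot[4] = mahammer$pana
  rot[5] = ahammer$panam
  rot[6] = hammer$panama
  rot[7] = ammer$panamah
  rot[8] = mmer$panamaha
  rot[9] = mer$panamaham
  rot[10] = er$panamahamm
  rot[11] = r$panamahamme
  rot[12] = $panamahammer
Sorted (with $ < everything):
  sorted[0] = $panamahammer  (last char: 'r')
  sorted[1] = ahammer$panam  (last char: 'm')
  sorted[2] = amahammer$pan  (last char: 'n')
  sorted[3] = ammer$panamah  (last char: 'h')
  sorted[4] = anamahammer$p  (last char: 'p')
  sorted[5] = er$panamahamm  (last char: 'm')
  sorted[6] = hammer$panama  (last char: 'a')
  sorted[7] = mahammer$pana  (last char: 'a')
  sorted[8] = mer$panamaham  (last char: 'm')
  sorted[9] = mmer$panamaha  (last char: 'a')
  sorted[10] = namahammer$pa  (last char: 'a')
  sorted[11] = panamahammer$  (last char: '$')
  sorted[12] = r$panamahamme  (last char: 'e')
Last column: rmnhpmaamaa$e
Original string S is at sorted index 11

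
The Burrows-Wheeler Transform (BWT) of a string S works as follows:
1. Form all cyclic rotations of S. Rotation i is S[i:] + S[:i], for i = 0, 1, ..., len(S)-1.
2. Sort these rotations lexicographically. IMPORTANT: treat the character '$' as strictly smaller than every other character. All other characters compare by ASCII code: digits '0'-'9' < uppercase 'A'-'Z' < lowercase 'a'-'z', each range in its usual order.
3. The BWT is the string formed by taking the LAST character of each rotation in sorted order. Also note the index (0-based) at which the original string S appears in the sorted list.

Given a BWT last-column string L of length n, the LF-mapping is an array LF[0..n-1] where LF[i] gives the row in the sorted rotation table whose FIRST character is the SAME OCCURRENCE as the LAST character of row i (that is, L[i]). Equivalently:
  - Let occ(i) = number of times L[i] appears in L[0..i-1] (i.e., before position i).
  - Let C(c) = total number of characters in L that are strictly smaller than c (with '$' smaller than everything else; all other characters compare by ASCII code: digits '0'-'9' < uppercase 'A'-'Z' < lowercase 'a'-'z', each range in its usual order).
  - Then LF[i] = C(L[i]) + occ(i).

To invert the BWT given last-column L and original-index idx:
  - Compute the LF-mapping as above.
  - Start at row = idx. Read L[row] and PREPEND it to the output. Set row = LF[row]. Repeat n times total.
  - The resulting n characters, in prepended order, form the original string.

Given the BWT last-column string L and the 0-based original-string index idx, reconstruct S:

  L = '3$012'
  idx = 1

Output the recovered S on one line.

Answer: 0123$

Derivation:
LF mapping: 4 0 1 2 3
Walk LF starting at row 1, prepending L[row]:
  step 1: row=1, L[1]='$', prepend. Next row=LF[1]=0
  step 2: row=0, L[0]='3', prepend. Next row=LF[0]=4
  step 3: row=4, L[4]='2', prepend. Next row=LF[4]=3
  step 4: row=3, L[3]='1', prepend. Next row=LF[3]=2
  step 5: row=2, L[2]='0', prepend. Next row=LF[2]=1
Reversed output: 0123$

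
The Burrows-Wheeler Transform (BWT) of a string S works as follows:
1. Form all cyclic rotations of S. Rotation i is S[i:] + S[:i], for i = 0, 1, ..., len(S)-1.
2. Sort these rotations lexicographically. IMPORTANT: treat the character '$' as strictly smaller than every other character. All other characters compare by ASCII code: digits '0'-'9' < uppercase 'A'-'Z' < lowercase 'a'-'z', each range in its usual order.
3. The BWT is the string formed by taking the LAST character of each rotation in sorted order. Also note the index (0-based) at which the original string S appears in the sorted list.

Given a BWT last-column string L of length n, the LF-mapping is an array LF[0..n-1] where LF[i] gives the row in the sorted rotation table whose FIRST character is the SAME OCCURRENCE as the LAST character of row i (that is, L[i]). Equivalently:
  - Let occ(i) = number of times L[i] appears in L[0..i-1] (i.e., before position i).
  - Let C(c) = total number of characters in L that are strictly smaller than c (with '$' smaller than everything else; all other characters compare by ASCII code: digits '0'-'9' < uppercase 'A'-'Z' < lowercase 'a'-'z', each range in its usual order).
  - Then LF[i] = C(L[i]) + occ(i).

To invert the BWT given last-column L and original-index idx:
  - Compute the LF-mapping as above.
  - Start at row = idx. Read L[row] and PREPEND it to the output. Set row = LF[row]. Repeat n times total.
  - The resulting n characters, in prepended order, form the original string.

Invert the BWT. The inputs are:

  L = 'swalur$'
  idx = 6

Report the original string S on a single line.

LF mapping: 4 6 1 2 5 3 0
Walk LF starting at row 6, prepending L[row]:
  step 1: row=6, L[6]='$', prepend. Next row=LF[6]=0
  step 2: row=0, L[0]='s', prepend. Next row=LF[0]=4
  step 3: row=4, L[4]='u', prepend. Next row=LF[4]=5
  step 4: row=5, L[5]='r', prepend. Next row=LF[5]=3
  step 5: row=3, L[3]='l', prepend. Next row=LF[3]=2
  step 6: row=2, L[2]='a', prepend. Next row=LF[2]=1
  step 7: row=1, L[1]='w', prepend. Next row=LF[1]=6
Reversed output: walrus$

Answer: walrus$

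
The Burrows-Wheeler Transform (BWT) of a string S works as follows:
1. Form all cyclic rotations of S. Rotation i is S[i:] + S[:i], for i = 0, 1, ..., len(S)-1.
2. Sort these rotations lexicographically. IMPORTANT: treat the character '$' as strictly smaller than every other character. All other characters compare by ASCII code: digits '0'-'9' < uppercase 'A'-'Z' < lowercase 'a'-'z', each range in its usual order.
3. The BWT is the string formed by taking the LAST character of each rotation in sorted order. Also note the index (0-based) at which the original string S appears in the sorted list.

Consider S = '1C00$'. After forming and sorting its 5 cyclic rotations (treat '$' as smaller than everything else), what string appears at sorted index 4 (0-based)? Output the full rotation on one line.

All 5 rotations (rotation i = S[i:]+S[:i]):
  rot[0] = 1C00$
  rot[1] = C00$1
  rot[2] = 00$1C
  rot[3] = 0$1C0
  rot[4] = $1C00
Sorted (with $ < everything):
  sorted[0] = $1C00
  sorted[1] = 0$1C0
  sorted[2] = 00$1C
  sorted[3] = 1C00$
  sorted[4] = C00$1
sorted[4] = C00$1

Answer: C00$1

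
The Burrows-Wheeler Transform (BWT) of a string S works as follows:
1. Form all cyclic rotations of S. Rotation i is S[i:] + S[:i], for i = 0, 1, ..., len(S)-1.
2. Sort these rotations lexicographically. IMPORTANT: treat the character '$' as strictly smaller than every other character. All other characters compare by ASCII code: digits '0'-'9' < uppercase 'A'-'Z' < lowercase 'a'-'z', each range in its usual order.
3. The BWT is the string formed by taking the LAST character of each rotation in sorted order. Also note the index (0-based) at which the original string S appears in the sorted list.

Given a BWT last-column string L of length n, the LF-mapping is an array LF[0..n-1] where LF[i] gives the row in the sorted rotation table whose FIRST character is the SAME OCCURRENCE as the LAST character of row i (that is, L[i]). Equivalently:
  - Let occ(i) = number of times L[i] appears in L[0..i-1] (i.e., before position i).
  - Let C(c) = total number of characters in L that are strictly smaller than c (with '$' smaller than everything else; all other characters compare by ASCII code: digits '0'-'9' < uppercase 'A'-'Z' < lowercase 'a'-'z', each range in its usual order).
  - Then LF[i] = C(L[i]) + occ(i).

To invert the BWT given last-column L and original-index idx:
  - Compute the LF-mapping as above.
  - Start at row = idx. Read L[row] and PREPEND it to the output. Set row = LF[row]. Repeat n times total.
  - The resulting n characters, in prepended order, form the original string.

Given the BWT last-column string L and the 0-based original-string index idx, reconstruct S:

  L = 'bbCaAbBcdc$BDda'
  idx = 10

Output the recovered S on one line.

LF mapping: 8 9 4 6 1 10 2 11 13 12 0 3 5 14 7
Walk LF starting at row 10, prepending L[row]:
  step 1: row=10, L[10]='$', prepend. Next row=LF[10]=0
  step 2: row=0, L[0]='b', prepend. Next row=LF[0]=8
  step 3: row=8, L[8]='d', prepend. Next row=LF[8]=13
  step 4: row=13, L[13]='d', prepend. Next row=LF[13]=14
  step 5: row=14, L[14]='a', prepend. Next row=LF[14]=7
  step 6: row=7, L[7]='c', prepend. Next row=LF[7]=11
  step 7: row=11, L[11]='B', prepend. Next row=LF[11]=3
  step 8: row=3, L[3]='a', prepend. Next row=LF[3]=6
  step 9: row=6, L[6]='B', prepend. Next row=LF[6]=2
  step 10: row=2, L[2]='C', prepend. Next row=LF[2]=4
  step 11: row=4, L[4]='A', prepend. Next row=LF[4]=1
  step 12: row=1, L[1]='b', prepend. Next row=LF[1]=9
  step 13: row=9, L[9]='c', prepend. Next row=LF[9]=12
  step 14: row=12, L[12]='D', prepend. Next row=LF[12]=5
  step 15: row=5, L[5]='b', prepend. Next row=LF[5]=10
Reversed output: bDcbACBaBcaddb$

Answer: bDcbACBaBcaddb$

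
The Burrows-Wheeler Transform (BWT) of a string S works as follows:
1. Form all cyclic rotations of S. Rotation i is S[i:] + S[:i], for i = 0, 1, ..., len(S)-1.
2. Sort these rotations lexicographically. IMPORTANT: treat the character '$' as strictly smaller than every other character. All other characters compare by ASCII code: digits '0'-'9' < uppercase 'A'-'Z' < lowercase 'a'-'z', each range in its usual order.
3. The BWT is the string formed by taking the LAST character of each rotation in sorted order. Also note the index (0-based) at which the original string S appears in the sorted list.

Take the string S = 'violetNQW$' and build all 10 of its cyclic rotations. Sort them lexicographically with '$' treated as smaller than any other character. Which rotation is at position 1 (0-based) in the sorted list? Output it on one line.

Answer: NQW$violet

Derivation:
All 10 rotations (rotation i = S[i:]+S[:i]):
  rot[0] = violetNQW$
  rot[1] = ioletNQW$v
  rot[2] = oletNQW$vi
  rot[3] = letNQW$vio
  rot[4] = etNQW$viol
  rot[5] = tNQW$viole
  rot[6] = NQW$violet
  rot[7] = QW$violetN
  rot[8] = W$violetNQ
  rot[9] = $violetNQW
Sorted (with $ < everything):
  sorted[0] = $violetNQW
  sorted[1] = NQW$violet
  sorted[2] = QW$violetN
  sorted[3] = W$violetNQ
  sorted[4] = etNQW$viol
  sorted[5] = ioletNQW$v
  sorted[6] = letNQW$vio
  sorted[7] = oletNQW$vi
  sorted[8] = tNQW$viole
  sorted[9] = violetNQW$
sorted[1] = NQW$violet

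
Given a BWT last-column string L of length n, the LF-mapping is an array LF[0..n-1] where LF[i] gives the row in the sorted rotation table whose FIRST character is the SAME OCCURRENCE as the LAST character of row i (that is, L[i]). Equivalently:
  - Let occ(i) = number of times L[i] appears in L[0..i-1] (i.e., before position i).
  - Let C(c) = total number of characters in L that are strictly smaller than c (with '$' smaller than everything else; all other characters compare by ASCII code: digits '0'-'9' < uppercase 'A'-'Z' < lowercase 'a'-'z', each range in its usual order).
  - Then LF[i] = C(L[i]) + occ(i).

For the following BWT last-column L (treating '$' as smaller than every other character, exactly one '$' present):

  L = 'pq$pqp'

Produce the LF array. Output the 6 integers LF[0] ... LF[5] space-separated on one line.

Char counts: '$':1, 'p':3, 'q':2
C (first-col start): C('$')=0, C('p')=1, C('q')=4
L[0]='p': occ=0, LF[0]=C('p')+0=1+0=1
L[1]='q': occ=0, LF[1]=C('q')+0=4+0=4
L[2]='$': occ=0, LF[2]=C('$')+0=0+0=0
L[3]='p': occ=1, LF[3]=C('p')+1=1+1=2
L[4]='q': occ=1, LF[4]=C('q')+1=4+1=5
L[5]='p': occ=2, LF[5]=C('p')+2=1+2=3

Answer: 1 4 0 2 5 3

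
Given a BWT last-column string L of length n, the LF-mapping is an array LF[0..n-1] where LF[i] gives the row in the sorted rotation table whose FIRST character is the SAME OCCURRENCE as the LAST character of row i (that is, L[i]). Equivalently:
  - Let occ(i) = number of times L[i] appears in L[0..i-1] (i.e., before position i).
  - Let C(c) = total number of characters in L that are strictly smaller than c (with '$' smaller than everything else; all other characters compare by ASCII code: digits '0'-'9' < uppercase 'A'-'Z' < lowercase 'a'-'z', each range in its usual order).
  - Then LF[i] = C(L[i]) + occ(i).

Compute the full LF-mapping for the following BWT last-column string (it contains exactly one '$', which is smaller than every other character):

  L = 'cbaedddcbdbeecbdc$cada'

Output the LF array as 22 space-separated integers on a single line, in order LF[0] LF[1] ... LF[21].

Char counts: '$':1, 'a':3, 'b':4, 'c':5, 'd':6, 'e':3
C (first-col start): C('$')=0, C('a')=1, C('b')=4, C('c')=8, C('d')=13, C('e')=19
L[0]='c': occ=0, LF[0]=C('c')+0=8+0=8
L[1]='b': occ=0, LF[1]=C('b')+0=4+0=4
L[2]='a': occ=0, LF[2]=C('a')+0=1+0=1
L[3]='e': occ=0, LF[3]=C('e')+0=19+0=19
L[4]='d': occ=0, LF[4]=C('d')+0=13+0=13
L[5]='d': occ=1, LF[5]=C('d')+1=13+1=14
L[6]='d': occ=2, LF[6]=C('d')+2=13+2=15
L[7]='c': occ=1, LF[7]=C('c')+1=8+1=9
L[8]='b': occ=1, LF[8]=C('b')+1=4+1=5
L[9]='d': occ=3, LF[9]=C('d')+3=13+3=16
L[10]='b': occ=2, LF[10]=C('b')+2=4+2=6
L[11]='e': occ=1, LF[11]=C('e')+1=19+1=20
L[12]='e': occ=2, LF[12]=C('e')+2=19+2=21
L[13]='c': occ=2, LF[13]=C('c')+2=8+2=10
L[14]='b': occ=3, LF[14]=C('b')+3=4+3=7
L[15]='d': occ=4, LF[15]=C('d')+4=13+4=17
L[16]='c': occ=3, LF[16]=C('c')+3=8+3=11
L[17]='$': occ=0, LF[17]=C('$')+0=0+0=0
L[18]='c': occ=4, LF[18]=C('c')+4=8+4=12
L[19]='a': occ=1, LF[19]=C('a')+1=1+1=2
L[20]='d': occ=5, LF[20]=C('d')+5=13+5=18
L[21]='a': occ=2, LF[21]=C('a')+2=1+2=3

Answer: 8 4 1 19 13 14 15 9 5 16 6 20 21 10 7 17 11 0 12 2 18 3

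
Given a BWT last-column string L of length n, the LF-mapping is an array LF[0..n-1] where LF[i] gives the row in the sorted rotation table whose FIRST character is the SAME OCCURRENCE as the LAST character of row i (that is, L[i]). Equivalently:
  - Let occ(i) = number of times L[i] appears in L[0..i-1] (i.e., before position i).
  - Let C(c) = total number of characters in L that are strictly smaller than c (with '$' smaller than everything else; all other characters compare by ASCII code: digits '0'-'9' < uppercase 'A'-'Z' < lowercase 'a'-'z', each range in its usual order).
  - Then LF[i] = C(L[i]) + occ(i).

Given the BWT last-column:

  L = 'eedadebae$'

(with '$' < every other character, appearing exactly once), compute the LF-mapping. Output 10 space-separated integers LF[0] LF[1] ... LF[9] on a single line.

Answer: 6 7 4 1 5 8 3 2 9 0

Derivation:
Char counts: '$':1, 'a':2, 'b':1, 'd':2, 'e':4
C (first-col start): C('$')=0, C('a')=1, C('b')=3, C('d')=4, C('e')=6
L[0]='e': occ=0, LF[0]=C('e')+0=6+0=6
L[1]='e': occ=1, LF[1]=C('e')+1=6+1=7
L[2]='d': occ=0, LF[2]=C('d')+0=4+0=4
L[3]='a': occ=0, LF[3]=C('a')+0=1+0=1
L[4]='d': occ=1, LF[4]=C('d')+1=4+1=5
L[5]='e': occ=2, LF[5]=C('e')+2=6+2=8
L[6]='b': occ=0, LF[6]=C('b')+0=3+0=3
L[7]='a': occ=1, LF[7]=C('a')+1=1+1=2
L[8]='e': occ=3, LF[8]=C('e')+3=6+3=9
L[9]='$': occ=0, LF[9]=C('$')+0=0+0=0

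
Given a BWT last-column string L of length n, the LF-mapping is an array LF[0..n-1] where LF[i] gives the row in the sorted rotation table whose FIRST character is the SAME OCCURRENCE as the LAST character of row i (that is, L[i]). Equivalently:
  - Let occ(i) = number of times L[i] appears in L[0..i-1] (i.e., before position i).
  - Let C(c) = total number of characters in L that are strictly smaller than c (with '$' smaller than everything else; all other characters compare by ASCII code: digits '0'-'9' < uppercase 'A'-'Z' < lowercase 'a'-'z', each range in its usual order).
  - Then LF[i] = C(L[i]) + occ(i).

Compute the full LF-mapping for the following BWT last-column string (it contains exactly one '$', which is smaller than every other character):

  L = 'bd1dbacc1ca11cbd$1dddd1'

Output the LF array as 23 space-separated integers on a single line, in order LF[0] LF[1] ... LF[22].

Answer: 9 16 1 17 10 7 12 13 2 14 8 3 4 15 11 18 0 5 19 20 21 22 6

Derivation:
Char counts: '$':1, '1':6, 'a':2, 'b':3, 'c':4, 'd':7
C (first-col start): C('$')=0, C('1')=1, C('a')=7, C('b')=9, C('c')=12, C('d')=16
L[0]='b': occ=0, LF[0]=C('b')+0=9+0=9
L[1]='d': occ=0, LF[1]=C('d')+0=16+0=16
L[2]='1': occ=0, LF[2]=C('1')+0=1+0=1
L[3]='d': occ=1, LF[3]=C('d')+1=16+1=17
L[4]='b': occ=1, LF[4]=C('b')+1=9+1=10
L[5]='a': occ=0, LF[5]=C('a')+0=7+0=7
L[6]='c': occ=0, LF[6]=C('c')+0=12+0=12
L[7]='c': occ=1, LF[7]=C('c')+1=12+1=13
L[8]='1': occ=1, LF[8]=C('1')+1=1+1=2
L[9]='c': occ=2, LF[9]=C('c')+2=12+2=14
L[10]='a': occ=1, LF[10]=C('a')+1=7+1=8
L[11]='1': occ=2, LF[11]=C('1')+2=1+2=3
L[12]='1': occ=3, LF[12]=C('1')+3=1+3=4
L[13]='c': occ=3, LF[13]=C('c')+3=12+3=15
L[14]='b': occ=2, LF[14]=C('b')+2=9+2=11
L[15]='d': occ=2, LF[15]=C('d')+2=16+2=18
L[16]='$': occ=0, LF[16]=C('$')+0=0+0=0
L[17]='1': occ=4, LF[17]=C('1')+4=1+4=5
L[18]='d': occ=3, LF[18]=C('d')+3=16+3=19
L[19]='d': occ=4, LF[19]=C('d')+4=16+4=20
L[20]='d': occ=5, LF[20]=C('d')+5=16+5=21
L[21]='d': occ=6, LF[21]=C('d')+6=16+6=22
L[22]='1': occ=5, LF[22]=C('1')+5=1+5=6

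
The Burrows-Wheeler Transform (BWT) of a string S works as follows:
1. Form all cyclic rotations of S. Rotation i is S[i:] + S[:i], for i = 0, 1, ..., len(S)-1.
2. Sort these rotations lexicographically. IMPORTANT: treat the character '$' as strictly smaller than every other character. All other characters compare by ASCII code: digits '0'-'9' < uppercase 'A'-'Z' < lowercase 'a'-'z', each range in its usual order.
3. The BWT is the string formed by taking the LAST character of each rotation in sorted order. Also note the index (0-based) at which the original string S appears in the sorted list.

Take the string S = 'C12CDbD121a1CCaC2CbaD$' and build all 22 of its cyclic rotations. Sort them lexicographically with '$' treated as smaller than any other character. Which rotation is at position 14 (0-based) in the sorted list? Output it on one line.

Answer: D$C12CDbD121a1CCaC2Cba

Derivation:
All 22 rotations (rotation i = S[i:]+S[:i]):
  rot[0] = C12CDbD121a1CCaC2CbaD$
  rot[1] = 12CDbD121a1CCaC2CbaD$C
  rot[2] = 2CDbD121a1CCaC2CbaD$C1
  rot[3] = CDbD121a1CCaC2CbaD$C12
  rot[4] = DbD121a1CCaC2CbaD$C12C
  rot[5] = bD121a1CCaC2CbaD$C12CD
  rot[6] = D121a1CCaC2CbaD$C12CDb
  rot[7] = 121a1CCaC2CbaD$C12CDbD
  rot[8] = 21a1CCaC2CbaD$C12CDbD1
  rot[9] = 1a1CCaC2CbaD$C12CDbD12
  rot[10] = a1CCaC2CbaD$C12CDbD121
  rot[11] = 1CCaC2CbaD$C12CDbD121a
  rot[12] = CCaC2CbaD$C12CDbD121a1
  rot[13] = CaC2CbaD$C12CDbD121a1C
  rot[14] = aC2CbaD$C12CDbD121a1CC
  rot[15] = C2CbaD$C12CDbD121a1CCa
  rot[16] = 2CbaD$C12CDbD121a1CCaC
  rot[17] = CbaD$C12CDbD121a1CCaC2
  rot[18] = baD$C12CDbD121a1CCaC2C
  rot[19] = aD$C12CDbD121a1CCaC2Cb
  rot[20] = D$C12CDbD121a1CCaC2Cba
  rot[21] = $C12CDbD121a1CCaC2CbaD
Sorted (with $ < everything):
  sorted[0] = $C12CDbD121a1CCaC2CbaD
  sorted[1] = 121a1CCaC2CbaD$C12CDbD
  sorted[2] = 12CDbD121a1CCaC2CbaD$C
  sorted[3] = 1CCaC2CbaD$C12CDbD121a
  sorted[4] = 1a1CCaC2CbaD$C12CDbD12
  sorted[5] = 21a1CCaC2CbaD$C12CDbD1
  sorted[6] = 2CDbD121a1CCaC2CbaD$C1
  sorted[7] = 2CbaD$C12CDbD121a1CCaC
  sorted[8] = C12CDbD121a1CCaC2CbaD$
  sorted[9] = C2CbaD$C12CDbD121a1CCa
  sorted[10] = CCaC2CbaD$C12CDbD121a1
  sorted[11] = CDbD121a1CCaC2CbaD$C12
  sorted[12] = CaC2CbaD$C12CDbD121a1C
  sorted[13] = CbaD$C12CDbD121a1CCaC2
  sorted[14] = D$C12CDbD121a1CCaC2Cba
  sorted[15] = D121a1CCaC2CbaD$C12CDb
  sorted[16] = DbD121a1CCaC2CbaD$C12C
  sorted[17] = a1CCaC2CbaD$C12CDbD121
  sorted[18] = aC2CbaD$C12CDbD121a1CC
  sorted[19] = aD$C12CDbD121a1CCaC2Cb
  sorted[20] = bD121a1CCaC2CbaD$C12CD
  sorted[21] = baD$C12CDbD121a1CCaC2C
sorted[14] = D$C12CDbD121a1CCaC2Cba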